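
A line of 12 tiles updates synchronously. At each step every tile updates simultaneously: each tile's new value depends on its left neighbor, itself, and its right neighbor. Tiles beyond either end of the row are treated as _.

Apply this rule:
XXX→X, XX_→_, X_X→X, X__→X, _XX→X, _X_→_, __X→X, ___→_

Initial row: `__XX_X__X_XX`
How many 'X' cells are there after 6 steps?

7

step 1: _XX_X_XX_XX_
step 2: XX_X_XX_XX_X
step 3: X_X_XX_XX_X_
step 4: _X_XX_XX_X_X
step 5: X_XX_XX_X_X_
step 6: _XX_XX_X_X_X
count of X: 7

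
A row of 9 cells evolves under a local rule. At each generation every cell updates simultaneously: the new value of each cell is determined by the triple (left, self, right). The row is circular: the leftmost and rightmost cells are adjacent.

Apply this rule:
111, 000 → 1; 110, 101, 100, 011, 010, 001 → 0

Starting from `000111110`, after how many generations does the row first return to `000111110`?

110011100
000001000
111100011
111001001
110000000
000111110

6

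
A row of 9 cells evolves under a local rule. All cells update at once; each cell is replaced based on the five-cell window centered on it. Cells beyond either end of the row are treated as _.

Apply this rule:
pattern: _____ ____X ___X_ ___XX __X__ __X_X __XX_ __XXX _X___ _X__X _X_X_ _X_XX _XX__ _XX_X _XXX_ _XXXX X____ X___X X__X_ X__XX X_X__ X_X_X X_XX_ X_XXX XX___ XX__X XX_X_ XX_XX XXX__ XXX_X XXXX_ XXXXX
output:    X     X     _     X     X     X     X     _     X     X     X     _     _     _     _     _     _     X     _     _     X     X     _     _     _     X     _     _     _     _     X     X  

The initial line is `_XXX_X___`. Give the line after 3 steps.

X_____X_X

step 1: X____XX_X
step 2: XX_XXX__X
step 3: X_____X_X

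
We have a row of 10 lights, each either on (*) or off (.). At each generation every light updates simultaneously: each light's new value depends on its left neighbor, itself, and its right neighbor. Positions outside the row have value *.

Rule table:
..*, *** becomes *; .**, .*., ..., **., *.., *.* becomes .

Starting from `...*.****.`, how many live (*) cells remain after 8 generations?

3

..*...**..
.*...*...*
....*...*.
...*...*..
..*...*..*
.*...*..*.
....*..*..
...*..*..*
count of *: 3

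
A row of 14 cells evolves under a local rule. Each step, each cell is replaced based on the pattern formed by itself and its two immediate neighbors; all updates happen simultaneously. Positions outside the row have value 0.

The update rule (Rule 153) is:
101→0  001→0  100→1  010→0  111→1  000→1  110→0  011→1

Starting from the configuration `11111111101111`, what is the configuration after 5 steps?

11110011010110

11111111001110
11111110101101
11111100001000
11111011100111
11110011010110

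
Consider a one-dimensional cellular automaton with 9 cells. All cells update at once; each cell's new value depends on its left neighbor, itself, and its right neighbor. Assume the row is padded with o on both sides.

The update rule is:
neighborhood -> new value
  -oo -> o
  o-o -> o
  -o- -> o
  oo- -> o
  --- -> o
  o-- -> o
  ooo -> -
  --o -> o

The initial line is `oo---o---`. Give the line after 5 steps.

-oooooooo
oo-------
-oooooooo  (repeats step 1; period 2)
step 5: -oooooooo

-oooooooo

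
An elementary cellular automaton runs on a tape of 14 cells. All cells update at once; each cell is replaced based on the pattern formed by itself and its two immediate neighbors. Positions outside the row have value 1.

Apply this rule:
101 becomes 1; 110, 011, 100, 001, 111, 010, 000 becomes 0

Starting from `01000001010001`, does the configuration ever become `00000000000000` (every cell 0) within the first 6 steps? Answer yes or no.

yes

10000000100000
00000000000000
all cells are 0 at step 2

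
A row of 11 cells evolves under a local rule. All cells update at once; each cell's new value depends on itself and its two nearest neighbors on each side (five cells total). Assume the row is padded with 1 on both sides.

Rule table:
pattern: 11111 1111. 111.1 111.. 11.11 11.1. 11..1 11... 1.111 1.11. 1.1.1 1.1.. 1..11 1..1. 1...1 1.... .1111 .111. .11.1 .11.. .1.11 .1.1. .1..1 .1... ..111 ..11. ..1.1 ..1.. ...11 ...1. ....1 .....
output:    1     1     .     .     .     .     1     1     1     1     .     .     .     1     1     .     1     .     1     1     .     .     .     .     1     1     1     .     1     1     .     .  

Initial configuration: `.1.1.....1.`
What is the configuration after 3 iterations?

........11.
1......111.
.1....11...

.1....11...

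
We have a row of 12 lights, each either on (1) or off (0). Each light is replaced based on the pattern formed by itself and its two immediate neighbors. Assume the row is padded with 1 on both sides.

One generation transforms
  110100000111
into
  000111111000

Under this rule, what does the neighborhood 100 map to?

1

At position 4 the neighborhood is 100; the next row has 1 there.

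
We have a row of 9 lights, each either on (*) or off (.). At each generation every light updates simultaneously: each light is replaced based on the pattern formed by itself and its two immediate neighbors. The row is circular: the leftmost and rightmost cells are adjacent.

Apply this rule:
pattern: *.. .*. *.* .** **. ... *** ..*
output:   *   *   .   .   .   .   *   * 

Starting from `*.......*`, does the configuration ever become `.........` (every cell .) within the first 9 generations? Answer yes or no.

no

generation 1: .*.....*.
generation 2: ***...***
generation 3: **.*.*.**
generation 4: *..*.*..*
generation 5: .***.***.
generation 6: *.*...*.*
generation 7: ..**.**..
generation 8: .*.....*.  (repeats generation 1; period 7)
generation 9: ***...***
generation 9 is ***...***, still not uniform .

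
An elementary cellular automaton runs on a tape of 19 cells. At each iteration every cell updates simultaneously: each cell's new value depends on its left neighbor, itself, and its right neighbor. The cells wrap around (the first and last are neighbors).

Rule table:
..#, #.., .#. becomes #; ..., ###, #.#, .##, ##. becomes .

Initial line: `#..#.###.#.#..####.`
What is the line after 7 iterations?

####.....#.###.....
....#...##....#...#
#..###.#..#..###.##
.##....######......
#..#..#......#.....
########....###...#
........#..#...#.#.

........#..#...#.#.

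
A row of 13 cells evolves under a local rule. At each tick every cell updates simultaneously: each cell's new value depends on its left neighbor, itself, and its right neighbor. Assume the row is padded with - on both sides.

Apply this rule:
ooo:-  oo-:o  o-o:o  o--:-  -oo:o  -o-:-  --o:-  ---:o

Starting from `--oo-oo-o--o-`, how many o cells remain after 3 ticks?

7

tick 1: o-oooooo-----
tick 2: -oo----o-oooo
tick 3: -oo-oo--oo--o
count of o: 7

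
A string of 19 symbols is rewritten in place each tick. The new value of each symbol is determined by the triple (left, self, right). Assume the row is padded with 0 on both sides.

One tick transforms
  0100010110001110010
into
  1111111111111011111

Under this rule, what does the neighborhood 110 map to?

At position 8 the neighborhood is 110; the next row has 1 there.

1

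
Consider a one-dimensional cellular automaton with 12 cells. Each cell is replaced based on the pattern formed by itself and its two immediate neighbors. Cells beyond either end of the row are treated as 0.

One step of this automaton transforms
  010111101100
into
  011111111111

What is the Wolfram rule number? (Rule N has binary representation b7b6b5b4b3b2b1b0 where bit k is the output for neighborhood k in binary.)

253

position 4: 111 → 1  (bit 7 = 1)
position 6: 110 → 1  (bit 6 = 1)
position 2: 101 → 1  (bit 5 = 1)
position 10: 100 → 1  (bit 4 = 1)
position 3: 011 → 1  (bit 3 = 1)
position 1: 010 → 1  (bit 2 = 1)
position 0: 001 → 0  (bit 1 = 0)
position 11: 000 → 1  (bit 0 = 1)
bits b7..b0 = 11111101 = 253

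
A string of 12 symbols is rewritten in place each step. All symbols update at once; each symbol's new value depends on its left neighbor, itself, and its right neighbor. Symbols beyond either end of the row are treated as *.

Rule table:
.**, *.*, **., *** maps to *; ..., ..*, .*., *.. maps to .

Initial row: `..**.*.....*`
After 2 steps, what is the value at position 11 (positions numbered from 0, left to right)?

*

..***......*
..***......*
position 11 holds *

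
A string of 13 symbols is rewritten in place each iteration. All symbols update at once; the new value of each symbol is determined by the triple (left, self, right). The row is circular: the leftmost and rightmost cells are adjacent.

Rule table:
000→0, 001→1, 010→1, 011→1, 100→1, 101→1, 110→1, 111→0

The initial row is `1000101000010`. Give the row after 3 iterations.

1101111100111
0111000111100
1101101100110

1101101100110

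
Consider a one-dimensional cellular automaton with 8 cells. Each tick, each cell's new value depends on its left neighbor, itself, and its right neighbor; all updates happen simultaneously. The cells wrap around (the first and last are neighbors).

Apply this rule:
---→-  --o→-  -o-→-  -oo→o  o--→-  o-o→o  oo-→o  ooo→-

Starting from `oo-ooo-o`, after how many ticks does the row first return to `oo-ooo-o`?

2

-ooo-ooo
oo-ooo-o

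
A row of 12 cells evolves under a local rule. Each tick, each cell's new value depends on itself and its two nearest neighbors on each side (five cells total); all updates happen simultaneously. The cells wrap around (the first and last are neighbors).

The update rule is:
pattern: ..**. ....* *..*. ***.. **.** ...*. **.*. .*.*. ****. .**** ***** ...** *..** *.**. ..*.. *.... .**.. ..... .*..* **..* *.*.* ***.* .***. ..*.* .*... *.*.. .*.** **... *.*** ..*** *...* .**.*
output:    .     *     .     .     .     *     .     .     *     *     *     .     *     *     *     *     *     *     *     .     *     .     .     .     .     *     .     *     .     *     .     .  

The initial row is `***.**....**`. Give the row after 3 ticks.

*.*****.*...

**..*****.**
*..*****...*
*.*****.*...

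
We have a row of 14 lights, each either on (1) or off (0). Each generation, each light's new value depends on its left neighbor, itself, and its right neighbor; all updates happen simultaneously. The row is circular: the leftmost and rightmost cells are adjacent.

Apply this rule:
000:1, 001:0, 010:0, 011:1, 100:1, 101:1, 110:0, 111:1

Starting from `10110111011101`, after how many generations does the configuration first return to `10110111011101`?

01101110111011
11011101110110
10111011101101
01110111011011
11101110110110
11011101101101
10111011011011
01110110110111
11101101101110
11011011011101
10110110111011
01101101110111
11011011101110
10110111011101

14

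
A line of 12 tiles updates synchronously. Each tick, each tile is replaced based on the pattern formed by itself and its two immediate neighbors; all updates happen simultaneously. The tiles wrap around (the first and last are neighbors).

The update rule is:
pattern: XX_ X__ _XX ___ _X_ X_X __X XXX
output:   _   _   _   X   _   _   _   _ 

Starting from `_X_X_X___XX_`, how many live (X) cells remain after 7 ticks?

1

tick 1: _______X____
tick 2: XXXXXX___XXX
tick 3: _______X____  (repeats tick 1; period 2)
tick 7: _______X____
count of X: 1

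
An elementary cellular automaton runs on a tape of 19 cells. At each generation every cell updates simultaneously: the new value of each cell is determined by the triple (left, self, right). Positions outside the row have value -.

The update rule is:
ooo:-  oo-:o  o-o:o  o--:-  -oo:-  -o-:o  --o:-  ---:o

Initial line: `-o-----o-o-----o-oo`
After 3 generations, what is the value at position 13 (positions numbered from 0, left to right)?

-

-o-ooo-ooo-ooo-oo-o
-oo--oo--oo--oo-ooo
--o---o---o---oo--o
position 13 holds -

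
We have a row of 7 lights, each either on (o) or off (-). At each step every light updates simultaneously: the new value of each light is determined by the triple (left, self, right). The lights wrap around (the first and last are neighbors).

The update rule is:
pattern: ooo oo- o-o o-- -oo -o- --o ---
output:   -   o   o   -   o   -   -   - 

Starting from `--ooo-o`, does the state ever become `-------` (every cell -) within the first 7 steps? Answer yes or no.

yes

step 1: --o-oo-
step 2: ---ooo-
step 3: ---o-o-
step 4: ----o--
step 5: -------
all cells are - at step 5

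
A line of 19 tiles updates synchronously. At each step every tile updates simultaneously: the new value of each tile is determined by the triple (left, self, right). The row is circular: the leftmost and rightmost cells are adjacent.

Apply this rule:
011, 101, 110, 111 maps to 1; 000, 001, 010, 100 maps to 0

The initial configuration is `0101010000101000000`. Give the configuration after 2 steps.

0001000000000000000

step 1: 0010100000010000000
step 2: 0001000000000000000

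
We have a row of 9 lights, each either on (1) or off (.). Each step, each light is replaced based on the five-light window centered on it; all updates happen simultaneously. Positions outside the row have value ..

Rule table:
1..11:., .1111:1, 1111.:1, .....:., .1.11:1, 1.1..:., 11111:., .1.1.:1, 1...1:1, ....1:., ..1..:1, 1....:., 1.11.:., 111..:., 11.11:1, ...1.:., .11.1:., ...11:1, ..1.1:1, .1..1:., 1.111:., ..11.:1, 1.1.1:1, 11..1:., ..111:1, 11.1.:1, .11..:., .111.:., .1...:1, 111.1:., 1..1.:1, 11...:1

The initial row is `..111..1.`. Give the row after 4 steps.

1111..1.1

.11...111
11.1111..
1.1.11.1.
1111..1.1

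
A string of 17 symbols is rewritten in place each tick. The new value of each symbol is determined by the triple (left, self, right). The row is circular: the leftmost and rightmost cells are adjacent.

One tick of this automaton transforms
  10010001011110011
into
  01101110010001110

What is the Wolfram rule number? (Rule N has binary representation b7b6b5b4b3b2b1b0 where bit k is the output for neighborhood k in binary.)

position 10: 111 → 0  (bit 7 = 0)
position 0: 110 → 0  (bit 6 = 0)
position 8: 101 → 0  (bit 5 = 0)
position 1: 100 → 1  (bit 4 = 1)
position 9: 011 → 1  (bit 3 = 1)
position 3: 010 → 0  (bit 2 = 0)
position 2: 001 → 1  (bit 1 = 1)
position 5: 000 → 1  (bit 0 = 1)
bits b7..b0 = 00011011 = 27

27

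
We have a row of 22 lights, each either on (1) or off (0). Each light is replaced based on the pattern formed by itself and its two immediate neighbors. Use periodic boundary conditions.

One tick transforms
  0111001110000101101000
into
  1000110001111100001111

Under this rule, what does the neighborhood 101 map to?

0

At position 14 the neighborhood is 101; the next row has 0 there.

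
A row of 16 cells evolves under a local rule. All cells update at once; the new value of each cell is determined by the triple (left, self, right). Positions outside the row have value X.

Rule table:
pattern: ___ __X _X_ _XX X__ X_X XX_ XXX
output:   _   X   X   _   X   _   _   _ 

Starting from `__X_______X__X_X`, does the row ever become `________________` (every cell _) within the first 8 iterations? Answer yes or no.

XXXX_____XXXXX__
____X___X_____XX
X__XXX_XXX___X__
_XX_______X_XXXX
___X_____XX_____
X_XXX___X__X___X
_____X_XXXXXX_X_
X___XX________X_
iteration 8 is X___XX________X_, still not uniform _

no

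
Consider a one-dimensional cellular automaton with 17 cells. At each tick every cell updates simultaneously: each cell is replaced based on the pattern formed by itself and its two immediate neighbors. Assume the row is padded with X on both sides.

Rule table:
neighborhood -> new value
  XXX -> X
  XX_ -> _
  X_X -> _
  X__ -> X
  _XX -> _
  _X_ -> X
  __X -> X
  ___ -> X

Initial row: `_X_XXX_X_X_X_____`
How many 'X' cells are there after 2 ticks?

tick 1: _X__X__X_X_XXXXXX
tick 2: _XXXXXXX_X__XXXXX
count of X: 13

13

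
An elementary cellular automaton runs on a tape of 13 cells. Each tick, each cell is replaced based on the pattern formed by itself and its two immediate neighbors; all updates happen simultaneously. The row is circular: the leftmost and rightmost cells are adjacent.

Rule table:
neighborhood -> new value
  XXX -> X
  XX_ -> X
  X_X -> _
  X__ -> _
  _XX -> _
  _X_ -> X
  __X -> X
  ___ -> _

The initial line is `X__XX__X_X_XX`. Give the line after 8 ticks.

tick 1: X_X_X_XX_X__X
tick 2: X_X_X__X_X_X_
tick 3: X_X_X_XX_X_X_
tick 4: X_X_X__X_X_X_  (repeats tick 2; period 2)
tick 8: X_X_X__X_X_X_

X_X_X__X_X_X_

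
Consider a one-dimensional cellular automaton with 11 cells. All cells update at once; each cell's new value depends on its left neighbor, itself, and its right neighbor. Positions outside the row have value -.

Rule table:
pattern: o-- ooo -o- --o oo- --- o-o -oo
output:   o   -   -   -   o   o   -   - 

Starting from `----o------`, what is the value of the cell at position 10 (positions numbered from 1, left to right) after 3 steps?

-

ooo--oooooo
--oo------o
o--oooooo--
position 10 holds -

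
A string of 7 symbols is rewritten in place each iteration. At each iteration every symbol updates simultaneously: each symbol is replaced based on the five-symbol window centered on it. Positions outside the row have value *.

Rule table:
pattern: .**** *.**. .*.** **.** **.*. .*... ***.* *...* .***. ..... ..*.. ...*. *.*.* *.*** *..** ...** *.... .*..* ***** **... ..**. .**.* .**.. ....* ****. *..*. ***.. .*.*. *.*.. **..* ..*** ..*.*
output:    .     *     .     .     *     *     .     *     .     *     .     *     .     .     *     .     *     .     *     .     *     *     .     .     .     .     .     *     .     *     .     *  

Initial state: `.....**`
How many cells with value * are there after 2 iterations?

.**....
.*..*..
count of *: 2

2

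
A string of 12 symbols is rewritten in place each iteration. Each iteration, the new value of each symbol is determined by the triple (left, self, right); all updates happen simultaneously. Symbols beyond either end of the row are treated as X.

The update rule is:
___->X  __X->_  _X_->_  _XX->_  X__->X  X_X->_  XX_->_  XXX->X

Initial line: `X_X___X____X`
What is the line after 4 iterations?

iteration 1: ___XX__XXX__
iteration 2: XX___X__X_X_
iteration 3: X_XX__X_____
iteration 4: ____X__XXXX_

____X__XXXX_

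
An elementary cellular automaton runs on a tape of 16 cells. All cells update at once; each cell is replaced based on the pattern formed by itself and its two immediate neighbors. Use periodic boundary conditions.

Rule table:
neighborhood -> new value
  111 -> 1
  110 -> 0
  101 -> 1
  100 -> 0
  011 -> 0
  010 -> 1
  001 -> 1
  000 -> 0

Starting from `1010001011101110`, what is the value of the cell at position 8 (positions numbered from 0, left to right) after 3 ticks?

0

tick 1: 1110011101010101
tick 2: 1100101011111110
tick 3: 0001111101111101
position 8 holds 0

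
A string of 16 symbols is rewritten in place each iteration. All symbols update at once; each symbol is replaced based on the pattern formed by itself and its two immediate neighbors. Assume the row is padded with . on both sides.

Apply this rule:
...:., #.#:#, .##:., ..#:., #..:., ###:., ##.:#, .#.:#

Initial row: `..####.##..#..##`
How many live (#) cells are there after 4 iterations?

3

.....##.#..#...#
......###..#...#
........#..#...#
........#..#...#
count of #: 3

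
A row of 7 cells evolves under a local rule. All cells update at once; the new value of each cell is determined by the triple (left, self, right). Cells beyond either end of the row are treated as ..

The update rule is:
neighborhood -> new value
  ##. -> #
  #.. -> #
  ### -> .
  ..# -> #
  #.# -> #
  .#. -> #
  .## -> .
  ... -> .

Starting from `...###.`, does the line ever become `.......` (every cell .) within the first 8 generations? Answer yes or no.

no

generation 1: ..#..##
generation 2: .####.#
generation 3: #...###
generation 4: ##.#..#
generation 5: .######
generation 6: #.....#
generation 7: ##...##
generation 8: .##.#.#
generation 8 is .##.#.#, still not uniform .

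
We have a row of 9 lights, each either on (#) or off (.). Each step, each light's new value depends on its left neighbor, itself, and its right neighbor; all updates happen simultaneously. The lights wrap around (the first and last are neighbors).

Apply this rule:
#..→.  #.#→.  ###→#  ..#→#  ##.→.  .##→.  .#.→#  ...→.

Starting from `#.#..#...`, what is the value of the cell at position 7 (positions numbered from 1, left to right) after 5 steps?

step 1: #.#.##..#
step 2: ..#....#.
step 3: .##...##.
step 4: #....#...
step 5: #...##..#
position 7 holds .

.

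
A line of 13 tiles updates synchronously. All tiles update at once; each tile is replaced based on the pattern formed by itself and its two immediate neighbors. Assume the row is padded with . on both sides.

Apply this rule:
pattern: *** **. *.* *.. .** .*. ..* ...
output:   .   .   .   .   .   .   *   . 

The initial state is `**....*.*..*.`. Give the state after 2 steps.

step 1: .....*....*..
step 2: ....*....*...

....*....*...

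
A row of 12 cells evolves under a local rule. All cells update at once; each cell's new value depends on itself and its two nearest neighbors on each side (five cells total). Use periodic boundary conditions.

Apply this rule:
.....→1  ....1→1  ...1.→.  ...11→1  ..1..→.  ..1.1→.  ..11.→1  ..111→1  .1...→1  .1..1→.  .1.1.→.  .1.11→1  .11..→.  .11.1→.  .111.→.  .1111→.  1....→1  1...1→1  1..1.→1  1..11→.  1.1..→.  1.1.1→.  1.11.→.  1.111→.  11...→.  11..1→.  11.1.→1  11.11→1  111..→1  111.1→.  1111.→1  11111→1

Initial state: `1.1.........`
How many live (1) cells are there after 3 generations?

6

...11111111.
1111.111111.
..1.1..111.1
count of 1: 6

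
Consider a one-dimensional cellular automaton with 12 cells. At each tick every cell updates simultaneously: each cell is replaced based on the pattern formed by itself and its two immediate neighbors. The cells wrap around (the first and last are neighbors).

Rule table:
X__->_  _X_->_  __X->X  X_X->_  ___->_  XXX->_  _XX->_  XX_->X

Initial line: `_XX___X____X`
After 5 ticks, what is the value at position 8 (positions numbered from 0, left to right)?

tick 1: __X__X____X_
tick 2: _X__X____X__
tick 3: X__X____X___
tick 4: __X____X___X
tick 5: _X____X___X_
position 8 holds _

_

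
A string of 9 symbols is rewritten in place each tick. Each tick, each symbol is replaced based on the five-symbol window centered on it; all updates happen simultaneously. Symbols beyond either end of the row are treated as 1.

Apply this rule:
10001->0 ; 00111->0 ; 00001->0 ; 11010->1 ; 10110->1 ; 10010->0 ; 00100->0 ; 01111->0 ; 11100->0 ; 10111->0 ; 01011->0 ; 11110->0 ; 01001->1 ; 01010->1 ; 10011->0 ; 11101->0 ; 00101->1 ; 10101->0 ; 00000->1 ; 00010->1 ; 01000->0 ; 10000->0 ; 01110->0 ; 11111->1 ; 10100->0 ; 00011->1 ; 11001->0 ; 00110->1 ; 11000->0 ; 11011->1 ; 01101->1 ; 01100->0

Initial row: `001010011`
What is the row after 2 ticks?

001110001

001101000
001110001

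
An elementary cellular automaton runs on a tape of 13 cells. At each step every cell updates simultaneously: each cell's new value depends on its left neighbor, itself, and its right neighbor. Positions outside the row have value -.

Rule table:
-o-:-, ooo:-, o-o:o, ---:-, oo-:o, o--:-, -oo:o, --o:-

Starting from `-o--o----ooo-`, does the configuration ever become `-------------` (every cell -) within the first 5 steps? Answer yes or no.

yes

---------o-o-
----------o--
-------------
all cells are - at step 3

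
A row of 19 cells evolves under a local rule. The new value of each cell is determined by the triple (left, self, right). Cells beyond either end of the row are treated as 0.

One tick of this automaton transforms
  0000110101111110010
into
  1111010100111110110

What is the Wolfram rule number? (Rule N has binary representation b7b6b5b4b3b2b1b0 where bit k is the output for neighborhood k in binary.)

position 10: 111 → 1  (bit 7 = 1)
position 5: 110 → 1  (bit 6 = 1)
position 6: 101 → 0  (bit 5 = 0)
position 15: 100 → 0  (bit 4 = 0)
position 4: 011 → 0  (bit 3 = 0)
position 7: 010 → 1  (bit 2 = 1)
position 3: 001 → 1  (bit 1 = 1)
position 0: 000 → 1  (bit 0 = 1)
bits b7..b0 = 11000111 = 199

199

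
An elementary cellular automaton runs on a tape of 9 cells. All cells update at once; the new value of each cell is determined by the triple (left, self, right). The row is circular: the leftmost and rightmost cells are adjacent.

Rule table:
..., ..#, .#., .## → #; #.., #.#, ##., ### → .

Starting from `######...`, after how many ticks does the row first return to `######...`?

#......##
..######.
###......
#...#####
..###....
###...###
....###..
#####...#
......###
.######..
##......#
...######
.###.....
##...####
...###...
####...##
.....###.
######...

18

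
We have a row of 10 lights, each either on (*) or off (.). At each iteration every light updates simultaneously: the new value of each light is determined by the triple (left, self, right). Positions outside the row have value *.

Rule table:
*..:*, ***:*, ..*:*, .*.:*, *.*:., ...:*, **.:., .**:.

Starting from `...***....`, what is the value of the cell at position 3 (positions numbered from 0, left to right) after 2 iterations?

***.*.****
**..*..***
position 3 holds .

.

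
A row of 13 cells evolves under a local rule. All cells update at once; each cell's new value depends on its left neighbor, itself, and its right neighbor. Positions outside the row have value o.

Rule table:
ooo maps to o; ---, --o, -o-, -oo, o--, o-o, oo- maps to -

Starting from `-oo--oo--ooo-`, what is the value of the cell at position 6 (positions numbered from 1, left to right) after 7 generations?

----------o--
-------------
-------------  (fixed point — unchanged through generation 7)
position 6 holds -

-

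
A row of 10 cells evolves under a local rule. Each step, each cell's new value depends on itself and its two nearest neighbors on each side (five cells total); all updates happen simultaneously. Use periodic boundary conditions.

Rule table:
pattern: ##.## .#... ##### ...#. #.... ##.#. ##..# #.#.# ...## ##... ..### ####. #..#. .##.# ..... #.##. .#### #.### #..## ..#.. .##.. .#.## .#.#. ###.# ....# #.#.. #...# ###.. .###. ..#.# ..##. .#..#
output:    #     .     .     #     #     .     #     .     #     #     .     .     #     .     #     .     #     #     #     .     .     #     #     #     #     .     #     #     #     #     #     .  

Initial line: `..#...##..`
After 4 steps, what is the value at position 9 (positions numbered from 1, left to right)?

#

##..###.##
.###.#####
#######..#
#.....###.
position 9 holds #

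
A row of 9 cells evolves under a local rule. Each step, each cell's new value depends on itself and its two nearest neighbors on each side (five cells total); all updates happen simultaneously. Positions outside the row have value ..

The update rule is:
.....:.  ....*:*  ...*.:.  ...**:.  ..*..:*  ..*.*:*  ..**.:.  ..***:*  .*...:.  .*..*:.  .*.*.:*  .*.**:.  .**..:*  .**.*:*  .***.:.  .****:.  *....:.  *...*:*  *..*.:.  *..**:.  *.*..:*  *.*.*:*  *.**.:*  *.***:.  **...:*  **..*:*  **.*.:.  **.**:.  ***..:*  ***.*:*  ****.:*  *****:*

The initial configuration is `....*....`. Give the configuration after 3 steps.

*...**...

step 1: ..*.*....
step 2: *.***....
step 3: *...**...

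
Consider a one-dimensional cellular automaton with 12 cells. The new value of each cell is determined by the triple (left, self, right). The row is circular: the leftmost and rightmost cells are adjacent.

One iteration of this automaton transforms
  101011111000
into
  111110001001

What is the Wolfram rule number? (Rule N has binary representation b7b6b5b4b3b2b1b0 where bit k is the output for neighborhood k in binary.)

110

position 5: 111 → 0  (bit 7 = 0)
position 8: 110 → 1  (bit 6 = 1)
position 1: 101 → 1  (bit 5 = 1)
position 9: 100 → 0  (bit 4 = 0)
position 4: 011 → 1  (bit 3 = 1)
position 0: 010 → 1  (bit 2 = 1)
position 11: 001 → 1  (bit 1 = 1)
position 10: 000 → 0  (bit 0 = 0)
bits b7..b0 = 01101110 = 110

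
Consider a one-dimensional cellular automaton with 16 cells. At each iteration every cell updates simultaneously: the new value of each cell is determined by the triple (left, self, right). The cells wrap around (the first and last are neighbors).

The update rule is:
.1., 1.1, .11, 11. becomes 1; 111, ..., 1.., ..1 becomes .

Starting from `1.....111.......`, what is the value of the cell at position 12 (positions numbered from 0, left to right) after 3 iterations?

.

iteration 1: 1.....1.1.......
iteration 2: 1.....111.......  (repeats iteration 0; period 2)
iteration 3: 1.....1.1.......
position 12 holds .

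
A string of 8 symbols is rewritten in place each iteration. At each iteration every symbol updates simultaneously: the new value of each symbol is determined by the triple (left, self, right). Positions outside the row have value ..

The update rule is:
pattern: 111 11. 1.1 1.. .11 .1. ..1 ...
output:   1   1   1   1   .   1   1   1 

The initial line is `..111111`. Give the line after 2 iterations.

.11.1111

11.11111
.11.1111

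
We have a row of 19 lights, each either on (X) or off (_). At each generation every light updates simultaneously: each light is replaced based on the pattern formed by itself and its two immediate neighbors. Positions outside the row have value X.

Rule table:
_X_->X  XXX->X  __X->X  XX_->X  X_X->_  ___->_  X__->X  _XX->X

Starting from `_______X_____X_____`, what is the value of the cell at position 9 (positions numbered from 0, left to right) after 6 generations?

generation 1: X_____XXX___XXX___X
generation 2: XX___XXXXX_XXXXX_XX
generation 3: XXX_XXXXXX_XXXXX_XX
generation 4: XXX_XXXXXX_XXXXX_XX  (fixed point — unchanged through generation 6)
position 9 holds X

X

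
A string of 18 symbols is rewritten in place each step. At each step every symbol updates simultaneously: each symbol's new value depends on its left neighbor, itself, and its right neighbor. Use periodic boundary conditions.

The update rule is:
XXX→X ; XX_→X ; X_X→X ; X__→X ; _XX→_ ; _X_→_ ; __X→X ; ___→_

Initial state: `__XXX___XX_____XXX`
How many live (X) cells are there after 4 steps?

step 1: XX_XXX_X_XX___X_XX
step 2: XXX_XXX_X_XX_X_X_X
step 3: XXXX_XXX_X_XX_X_X_
step 4: _XXXX_XXX_X_XX_X_X
count of X: 12

12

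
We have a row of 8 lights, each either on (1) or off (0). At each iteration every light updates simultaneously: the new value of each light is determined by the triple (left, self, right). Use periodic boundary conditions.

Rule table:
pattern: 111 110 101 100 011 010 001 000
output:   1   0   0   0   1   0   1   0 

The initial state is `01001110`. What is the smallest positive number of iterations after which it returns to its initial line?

10011100
00111001
01110010
11100100
11001001
10010011
00100111
01001110

8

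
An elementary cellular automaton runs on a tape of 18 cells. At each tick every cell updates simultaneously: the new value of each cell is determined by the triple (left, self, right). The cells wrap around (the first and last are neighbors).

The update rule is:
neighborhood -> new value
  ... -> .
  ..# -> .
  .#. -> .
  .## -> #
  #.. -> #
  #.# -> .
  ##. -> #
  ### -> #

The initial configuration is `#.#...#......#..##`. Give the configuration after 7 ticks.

#######..#...#..##

#..#...#......#.##
##..#...#.......##
###..#...#......##
####..#...#.....##
#####..#...#....##
######..#...#...##
#######..#...#..##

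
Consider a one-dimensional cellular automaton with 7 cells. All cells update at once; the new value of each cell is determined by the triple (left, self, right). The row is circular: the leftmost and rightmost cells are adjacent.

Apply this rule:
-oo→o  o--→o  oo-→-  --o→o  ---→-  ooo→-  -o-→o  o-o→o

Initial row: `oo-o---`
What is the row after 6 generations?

oo-oo--

o-ooo-o
-oo--oo
oo-ooo-
o-oo--o
-oo-ooo
oo-oo--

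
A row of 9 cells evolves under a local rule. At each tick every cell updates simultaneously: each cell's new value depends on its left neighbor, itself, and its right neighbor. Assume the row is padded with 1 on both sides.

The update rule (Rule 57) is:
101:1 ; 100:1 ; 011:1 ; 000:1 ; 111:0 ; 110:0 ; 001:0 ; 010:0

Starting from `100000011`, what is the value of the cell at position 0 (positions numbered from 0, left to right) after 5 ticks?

011111010
110000101
001110011
101001010
010100101
position 0 holds 0

0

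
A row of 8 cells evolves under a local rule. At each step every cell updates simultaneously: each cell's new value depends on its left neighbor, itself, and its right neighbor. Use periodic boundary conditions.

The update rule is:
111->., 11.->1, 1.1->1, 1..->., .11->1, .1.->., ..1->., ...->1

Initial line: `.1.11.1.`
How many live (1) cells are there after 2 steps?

4

step 1: ..1111..
step 2: 1.1..1.1
count of 1: 4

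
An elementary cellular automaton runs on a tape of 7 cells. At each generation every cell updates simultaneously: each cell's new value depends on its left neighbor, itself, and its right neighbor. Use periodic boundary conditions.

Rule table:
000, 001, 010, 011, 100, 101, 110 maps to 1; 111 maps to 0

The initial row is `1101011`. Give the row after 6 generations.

1100011

0111110
1100011
0111110  (repeats generation 1; period 2)
generation 6: 1100011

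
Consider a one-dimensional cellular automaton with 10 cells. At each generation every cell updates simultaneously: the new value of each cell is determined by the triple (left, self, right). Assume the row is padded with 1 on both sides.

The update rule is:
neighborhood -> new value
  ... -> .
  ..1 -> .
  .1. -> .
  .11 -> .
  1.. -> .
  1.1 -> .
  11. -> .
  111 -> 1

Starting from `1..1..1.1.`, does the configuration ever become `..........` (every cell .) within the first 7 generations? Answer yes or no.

..........
all cells are . at generation 1

yes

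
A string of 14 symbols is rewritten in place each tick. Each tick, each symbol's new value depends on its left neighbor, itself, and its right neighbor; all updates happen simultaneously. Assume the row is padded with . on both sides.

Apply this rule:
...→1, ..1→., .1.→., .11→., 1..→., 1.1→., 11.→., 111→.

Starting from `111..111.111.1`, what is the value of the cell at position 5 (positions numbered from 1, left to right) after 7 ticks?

.

tick 1: ..............
tick 2: 11111111111111
tick 3: ..............  (repeats tick 1; period 2)
tick 7: ..............
position 5 holds .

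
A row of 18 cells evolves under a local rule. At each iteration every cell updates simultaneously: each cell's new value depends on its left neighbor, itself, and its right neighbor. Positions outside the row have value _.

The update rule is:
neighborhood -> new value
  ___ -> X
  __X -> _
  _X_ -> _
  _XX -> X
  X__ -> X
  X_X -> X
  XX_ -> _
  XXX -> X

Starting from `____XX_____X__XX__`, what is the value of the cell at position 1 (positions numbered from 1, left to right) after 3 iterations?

X

XXX_X_XXXX__X_X_XX
XX_X_XXXX_X__X_XX_
X_X_XXXX_X_X__XX_X
position 1 holds X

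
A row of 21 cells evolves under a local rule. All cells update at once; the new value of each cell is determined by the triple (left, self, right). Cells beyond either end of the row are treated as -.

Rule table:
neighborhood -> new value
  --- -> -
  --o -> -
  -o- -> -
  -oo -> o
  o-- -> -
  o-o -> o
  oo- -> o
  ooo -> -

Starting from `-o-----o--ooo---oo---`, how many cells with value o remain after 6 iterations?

----------o-o---oo---
-----------o----oo---
----------------oo---
----------------oo---  (fixed point — unchanged through iteration 6)
count of o: 2

2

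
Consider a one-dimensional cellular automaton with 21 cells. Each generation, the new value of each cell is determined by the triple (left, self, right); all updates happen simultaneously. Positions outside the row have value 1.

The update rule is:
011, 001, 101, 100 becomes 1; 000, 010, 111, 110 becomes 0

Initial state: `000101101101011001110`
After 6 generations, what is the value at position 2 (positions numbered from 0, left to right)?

101011011010110111001
010110110101101100111
101101101011011011100
011011010110110110011
110110101101101101110
001101011011011011001
position 2 holds 1

1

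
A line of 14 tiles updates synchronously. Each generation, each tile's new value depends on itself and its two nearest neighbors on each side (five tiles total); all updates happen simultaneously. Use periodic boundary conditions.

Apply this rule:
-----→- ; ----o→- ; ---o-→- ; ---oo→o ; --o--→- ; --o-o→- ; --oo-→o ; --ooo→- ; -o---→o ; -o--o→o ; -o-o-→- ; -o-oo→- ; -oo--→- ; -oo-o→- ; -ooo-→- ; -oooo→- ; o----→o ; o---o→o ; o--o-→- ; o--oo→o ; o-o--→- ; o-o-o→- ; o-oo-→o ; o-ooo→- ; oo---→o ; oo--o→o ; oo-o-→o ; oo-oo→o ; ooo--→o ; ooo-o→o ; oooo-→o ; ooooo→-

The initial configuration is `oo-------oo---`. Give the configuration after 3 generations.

o-oo----oo-ooo
ooo-oo-oo-o--o
-oooo-oo-o-oo-

-oooo-oo-o-oo-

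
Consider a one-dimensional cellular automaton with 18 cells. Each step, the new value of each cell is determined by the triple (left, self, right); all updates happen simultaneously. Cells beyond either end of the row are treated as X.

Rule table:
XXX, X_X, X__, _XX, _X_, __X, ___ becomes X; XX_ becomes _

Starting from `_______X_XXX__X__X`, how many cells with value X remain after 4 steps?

XXXXXXXXXXX_XXXXXX
XXXXXXXXXX_XXXXXXX
XXXXXXXXX_XXXXXXXX
XXXXXXXX_XXXXXXXXX
count of X: 17

17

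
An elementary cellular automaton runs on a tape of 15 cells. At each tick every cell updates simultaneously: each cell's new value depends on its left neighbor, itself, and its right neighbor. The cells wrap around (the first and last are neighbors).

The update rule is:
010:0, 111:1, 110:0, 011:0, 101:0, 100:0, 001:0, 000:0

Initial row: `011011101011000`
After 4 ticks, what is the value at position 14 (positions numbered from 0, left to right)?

0

000001000000000
000000000000000
000000000000000  (fixed point — unchanged through tick 4)
position 14 holds 0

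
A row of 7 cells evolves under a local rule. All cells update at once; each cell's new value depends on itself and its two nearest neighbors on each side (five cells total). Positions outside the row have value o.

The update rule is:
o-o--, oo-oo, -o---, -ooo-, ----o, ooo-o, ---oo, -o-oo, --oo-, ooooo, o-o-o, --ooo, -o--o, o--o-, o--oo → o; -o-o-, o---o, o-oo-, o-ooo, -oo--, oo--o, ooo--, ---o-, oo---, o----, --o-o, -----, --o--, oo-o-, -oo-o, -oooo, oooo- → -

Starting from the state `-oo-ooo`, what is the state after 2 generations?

--o-ooo

o--o--o
--o-ooo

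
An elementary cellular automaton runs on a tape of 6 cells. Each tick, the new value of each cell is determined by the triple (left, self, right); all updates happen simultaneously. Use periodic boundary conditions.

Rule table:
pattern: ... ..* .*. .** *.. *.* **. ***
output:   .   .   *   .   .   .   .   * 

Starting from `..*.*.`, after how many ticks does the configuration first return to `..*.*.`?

1

..*.*.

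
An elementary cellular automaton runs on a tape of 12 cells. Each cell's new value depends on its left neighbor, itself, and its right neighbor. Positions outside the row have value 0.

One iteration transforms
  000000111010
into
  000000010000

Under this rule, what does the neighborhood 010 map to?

0

At position 10 the neighborhood is 010; the next row has 0 there.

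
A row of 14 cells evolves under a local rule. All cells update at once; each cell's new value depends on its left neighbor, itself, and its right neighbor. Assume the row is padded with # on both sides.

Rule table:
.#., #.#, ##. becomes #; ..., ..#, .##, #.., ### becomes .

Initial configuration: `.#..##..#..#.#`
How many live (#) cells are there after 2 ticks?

##...#..#..##.
.#...#..#...##
count of #: 5

5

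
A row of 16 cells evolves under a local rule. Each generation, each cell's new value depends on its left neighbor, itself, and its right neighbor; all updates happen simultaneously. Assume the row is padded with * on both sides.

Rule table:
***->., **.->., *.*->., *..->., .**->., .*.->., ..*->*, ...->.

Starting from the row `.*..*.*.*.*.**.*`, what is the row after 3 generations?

.*............*.

generation 1: ...*............
generation 2: ..*............*
generation 3: .*............*.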